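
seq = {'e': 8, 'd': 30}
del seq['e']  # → {'d': 30}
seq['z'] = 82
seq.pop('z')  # 82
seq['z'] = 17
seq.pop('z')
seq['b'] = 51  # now {'d': 30, 'b': 51}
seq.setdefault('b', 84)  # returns 51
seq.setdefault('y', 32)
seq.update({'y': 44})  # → {'d': 30, 'b': 51, 'y': 44}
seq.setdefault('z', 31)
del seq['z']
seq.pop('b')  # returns 51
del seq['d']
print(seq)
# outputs {'y': 44}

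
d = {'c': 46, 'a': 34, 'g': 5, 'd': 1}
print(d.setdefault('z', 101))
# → 101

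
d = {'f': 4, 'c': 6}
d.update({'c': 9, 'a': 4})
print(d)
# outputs {'f': 4, 'c': 9, 'a': 4}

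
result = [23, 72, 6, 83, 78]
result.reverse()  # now [78, 83, 6, 72, 23]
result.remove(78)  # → [83, 6, 72, 23]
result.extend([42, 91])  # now [83, 6, 72, 23, 42, 91]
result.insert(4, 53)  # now [83, 6, 72, 23, 53, 42, 91]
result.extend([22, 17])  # [83, 6, 72, 23, 53, 42, 91, 22, 17]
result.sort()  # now [6, 17, 22, 23, 42, 53, 72, 83, 91]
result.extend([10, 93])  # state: [6, 17, 22, 23, 42, 53, 72, 83, 91, 10, 93]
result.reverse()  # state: [93, 10, 91, 83, 72, 53, 42, 23, 22, 17, 6]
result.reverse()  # [6, 17, 22, 23, 42, 53, 72, 83, 91, 10, 93]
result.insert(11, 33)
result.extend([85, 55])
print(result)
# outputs [6, 17, 22, 23, 42, 53, 72, 83, 91, 10, 93, 33, 85, 55]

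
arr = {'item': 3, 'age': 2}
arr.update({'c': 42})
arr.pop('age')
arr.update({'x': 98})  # {'item': 3, 'c': 42, 'x': 98}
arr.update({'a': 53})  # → {'item': 3, 'c': 42, 'x': 98, 'a': 53}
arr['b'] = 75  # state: {'item': 3, 'c': 42, 'x': 98, 'a': 53, 'b': 75}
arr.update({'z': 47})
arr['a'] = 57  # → {'item': 3, 'c': 42, 'x': 98, 'a': 57, 'b': 75, 'z': 47}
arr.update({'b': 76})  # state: {'item': 3, 'c': 42, 'x': 98, 'a': 57, 'b': 76, 'z': 47}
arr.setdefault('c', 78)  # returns 42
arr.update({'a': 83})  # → {'item': 3, 'c': 42, 'x': 98, 'a': 83, 'b': 76, 'z': 47}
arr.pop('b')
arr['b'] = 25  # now {'item': 3, 'c': 42, 'x': 98, 'a': 83, 'z': 47, 'b': 25}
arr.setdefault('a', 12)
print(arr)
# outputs {'item': 3, 'c': 42, 'x': 98, 'a': 83, 'z': 47, 'b': 25}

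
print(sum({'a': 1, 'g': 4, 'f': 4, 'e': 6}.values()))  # 15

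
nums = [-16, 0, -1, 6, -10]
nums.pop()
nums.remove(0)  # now [-16, -1, 6]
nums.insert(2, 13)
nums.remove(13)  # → [-16, -1, 6]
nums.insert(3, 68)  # [-16, -1, 6, 68]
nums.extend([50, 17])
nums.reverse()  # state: [17, 50, 68, 6, -1, -16]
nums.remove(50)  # [17, 68, 6, -1, -16]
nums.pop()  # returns -16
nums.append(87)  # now [17, 68, 6, -1, 87]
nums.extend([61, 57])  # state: [17, 68, 6, -1, 87, 61, 57]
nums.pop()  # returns 57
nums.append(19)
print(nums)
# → [17, 68, 6, -1, 87, 61, 19]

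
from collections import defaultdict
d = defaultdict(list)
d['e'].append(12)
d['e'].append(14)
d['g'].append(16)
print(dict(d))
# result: {'e': [12, 14], 'g': [16]}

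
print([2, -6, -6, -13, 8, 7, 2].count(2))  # 2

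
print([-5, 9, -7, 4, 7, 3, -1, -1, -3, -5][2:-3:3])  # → [-7, 3]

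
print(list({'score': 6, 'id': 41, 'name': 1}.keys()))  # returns ['score', 'id', 'name']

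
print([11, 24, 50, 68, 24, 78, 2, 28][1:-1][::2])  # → [24, 68, 78]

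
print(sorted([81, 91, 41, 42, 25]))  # [25, 41, 42, 81, 91]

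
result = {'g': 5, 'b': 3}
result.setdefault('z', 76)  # 76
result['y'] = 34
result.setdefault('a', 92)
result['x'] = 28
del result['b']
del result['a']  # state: {'g': 5, 'z': 76, 'y': 34, 'x': 28}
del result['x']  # {'g': 5, 'z': 76, 'y': 34}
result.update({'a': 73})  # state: {'g': 5, 'z': 76, 'y': 34, 'a': 73}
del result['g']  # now {'z': 76, 'y': 34, 'a': 73}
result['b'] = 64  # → {'z': 76, 'y': 34, 'a': 73, 'b': 64}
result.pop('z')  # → 76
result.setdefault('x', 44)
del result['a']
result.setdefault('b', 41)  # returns 64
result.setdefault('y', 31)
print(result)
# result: {'y': 34, 'b': 64, 'x': 44}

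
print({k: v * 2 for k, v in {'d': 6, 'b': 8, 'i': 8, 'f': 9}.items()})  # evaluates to {'d': 12, 'b': 16, 'i': 16, 'f': 18}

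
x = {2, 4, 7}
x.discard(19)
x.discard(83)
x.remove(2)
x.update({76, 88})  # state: {4, 7, 76, 88}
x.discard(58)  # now {4, 7, 76, 88}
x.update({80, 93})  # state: {4, 7, 76, 80, 88, 93}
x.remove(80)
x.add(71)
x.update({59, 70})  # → {4, 7, 59, 70, 71, 76, 88, 93}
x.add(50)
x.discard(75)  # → {4, 7, 50, 59, 70, 71, 76, 88, 93}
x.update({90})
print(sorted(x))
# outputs [4, 7, 50, 59, 70, 71, 76, 88, 90, 93]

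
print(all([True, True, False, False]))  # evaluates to False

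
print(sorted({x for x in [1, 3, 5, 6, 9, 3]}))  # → [1, 3, 5, 6, 9]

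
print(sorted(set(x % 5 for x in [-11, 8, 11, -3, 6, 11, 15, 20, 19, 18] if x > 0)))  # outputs [0, 1, 3, 4]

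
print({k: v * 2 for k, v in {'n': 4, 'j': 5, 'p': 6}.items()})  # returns {'n': 8, 'j': 10, 'p': 12}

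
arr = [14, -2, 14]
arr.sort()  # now [-2, 14, 14]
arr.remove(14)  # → [-2, 14]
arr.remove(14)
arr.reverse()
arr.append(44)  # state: [-2, 44]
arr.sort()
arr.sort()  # [-2, 44]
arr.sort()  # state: [-2, 44]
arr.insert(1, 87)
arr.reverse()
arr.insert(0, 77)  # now [77, 44, 87, -2]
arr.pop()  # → -2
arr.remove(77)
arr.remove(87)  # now [44]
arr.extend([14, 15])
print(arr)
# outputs [44, 14, 15]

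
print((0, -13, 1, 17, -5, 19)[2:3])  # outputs (1,)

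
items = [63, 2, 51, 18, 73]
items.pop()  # 73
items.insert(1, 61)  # [63, 61, 2, 51, 18]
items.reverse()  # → [18, 51, 2, 61, 63]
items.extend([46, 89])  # [18, 51, 2, 61, 63, 46, 89]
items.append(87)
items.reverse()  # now [87, 89, 46, 63, 61, 2, 51, 18]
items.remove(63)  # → [87, 89, 46, 61, 2, 51, 18]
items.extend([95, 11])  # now [87, 89, 46, 61, 2, 51, 18, 95, 11]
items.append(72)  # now [87, 89, 46, 61, 2, 51, 18, 95, 11, 72]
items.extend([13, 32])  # [87, 89, 46, 61, 2, 51, 18, 95, 11, 72, 13, 32]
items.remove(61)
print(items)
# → [87, 89, 46, 2, 51, 18, 95, 11, 72, 13, 32]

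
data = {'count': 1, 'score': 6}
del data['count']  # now {'score': 6}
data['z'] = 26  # {'score': 6, 'z': 26}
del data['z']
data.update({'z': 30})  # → {'score': 6, 'z': 30}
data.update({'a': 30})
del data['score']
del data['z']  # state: {'a': 30}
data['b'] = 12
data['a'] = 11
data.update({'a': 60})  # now {'a': 60, 'b': 12}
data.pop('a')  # 60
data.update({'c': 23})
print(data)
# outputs {'b': 12, 'c': 23}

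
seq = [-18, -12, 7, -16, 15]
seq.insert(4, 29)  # [-18, -12, 7, -16, 29, 15]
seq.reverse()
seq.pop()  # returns -18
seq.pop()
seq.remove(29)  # [15, -16, 7]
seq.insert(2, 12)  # [15, -16, 12, 7]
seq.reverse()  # [7, 12, -16, 15]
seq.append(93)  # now [7, 12, -16, 15, 93]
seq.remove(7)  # [12, -16, 15, 93]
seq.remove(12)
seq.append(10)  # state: [-16, 15, 93, 10]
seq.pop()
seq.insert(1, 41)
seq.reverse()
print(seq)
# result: [93, 15, 41, -16]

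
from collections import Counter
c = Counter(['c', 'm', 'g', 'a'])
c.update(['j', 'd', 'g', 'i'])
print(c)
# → Counter({'g': 2, 'c': 1, 'm': 1, 'a': 1, 'j': 1, 'd': 1, 'i': 1})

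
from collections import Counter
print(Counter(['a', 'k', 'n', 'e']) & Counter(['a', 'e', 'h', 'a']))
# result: Counter({'a': 1, 'e': 1})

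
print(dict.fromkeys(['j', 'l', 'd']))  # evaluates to {'j': None, 'l': None, 'd': None}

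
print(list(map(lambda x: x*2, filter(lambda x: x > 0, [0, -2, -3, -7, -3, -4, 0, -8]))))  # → []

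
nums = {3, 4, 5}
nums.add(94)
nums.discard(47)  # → {3, 4, 5, 94}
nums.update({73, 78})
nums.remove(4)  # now {3, 5, 73, 78, 94}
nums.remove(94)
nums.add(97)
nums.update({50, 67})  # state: {3, 5, 50, 67, 73, 78, 97}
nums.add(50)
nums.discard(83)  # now {3, 5, 50, 67, 73, 78, 97}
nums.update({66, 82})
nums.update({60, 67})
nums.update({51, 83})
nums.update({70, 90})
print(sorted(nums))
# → [3, 5, 50, 51, 60, 66, 67, 70, 73, 78, 82, 83, 90, 97]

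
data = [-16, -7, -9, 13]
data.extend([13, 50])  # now [-16, -7, -9, 13, 13, 50]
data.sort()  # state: [-16, -9, -7, 13, 13, 50]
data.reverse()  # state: [50, 13, 13, -7, -9, -16]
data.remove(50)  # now [13, 13, -7, -9, -16]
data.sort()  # [-16, -9, -7, 13, 13]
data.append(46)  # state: [-16, -9, -7, 13, 13, 46]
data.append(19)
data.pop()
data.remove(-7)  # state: [-16, -9, 13, 13, 46]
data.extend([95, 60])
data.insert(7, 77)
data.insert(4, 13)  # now [-16, -9, 13, 13, 13, 46, 95, 60, 77]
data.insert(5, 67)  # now [-16, -9, 13, 13, 13, 67, 46, 95, 60, 77]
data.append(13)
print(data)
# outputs [-16, -9, 13, 13, 13, 67, 46, 95, 60, 77, 13]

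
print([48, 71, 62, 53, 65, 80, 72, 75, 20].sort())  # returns None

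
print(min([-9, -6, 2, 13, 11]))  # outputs -9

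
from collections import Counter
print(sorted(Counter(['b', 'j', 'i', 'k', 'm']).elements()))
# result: ['b', 'i', 'j', 'k', 'm']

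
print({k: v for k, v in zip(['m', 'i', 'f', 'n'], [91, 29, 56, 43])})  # {'m': 91, 'i': 29, 'f': 56, 'n': 43}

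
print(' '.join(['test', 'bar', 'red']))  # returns test bar red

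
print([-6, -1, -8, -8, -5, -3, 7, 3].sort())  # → None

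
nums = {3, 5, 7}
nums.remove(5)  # {3, 7}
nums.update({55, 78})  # {3, 7, 55, 78}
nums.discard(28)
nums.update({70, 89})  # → {3, 7, 55, 70, 78, 89}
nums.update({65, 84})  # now {3, 7, 55, 65, 70, 78, 84, 89}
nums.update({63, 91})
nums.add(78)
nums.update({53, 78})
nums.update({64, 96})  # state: {3, 7, 53, 55, 63, 64, 65, 70, 78, 84, 89, 91, 96}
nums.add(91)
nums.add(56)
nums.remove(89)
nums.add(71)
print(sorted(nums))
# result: [3, 7, 53, 55, 56, 63, 64, 65, 70, 71, 78, 84, 91, 96]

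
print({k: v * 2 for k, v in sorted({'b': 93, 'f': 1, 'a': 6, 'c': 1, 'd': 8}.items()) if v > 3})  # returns {'a': 12, 'b': 186, 'd': 16}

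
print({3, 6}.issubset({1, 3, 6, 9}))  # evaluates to True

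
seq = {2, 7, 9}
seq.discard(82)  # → {2, 7, 9}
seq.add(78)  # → {2, 7, 9, 78}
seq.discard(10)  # {2, 7, 9, 78}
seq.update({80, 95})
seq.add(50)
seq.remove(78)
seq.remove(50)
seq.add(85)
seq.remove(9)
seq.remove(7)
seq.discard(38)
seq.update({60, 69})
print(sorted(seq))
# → [2, 60, 69, 80, 85, 95]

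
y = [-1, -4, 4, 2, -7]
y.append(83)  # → [-1, -4, 4, 2, -7, 83]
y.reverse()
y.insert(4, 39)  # [83, -7, 2, 4, 39, -4, -1]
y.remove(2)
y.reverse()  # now [-1, -4, 39, 4, -7, 83]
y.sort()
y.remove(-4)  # [-7, -1, 4, 39, 83]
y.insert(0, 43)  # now [43, -7, -1, 4, 39, 83]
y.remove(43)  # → [-7, -1, 4, 39, 83]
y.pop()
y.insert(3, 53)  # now [-7, -1, 4, 53, 39]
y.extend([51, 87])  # [-7, -1, 4, 53, 39, 51, 87]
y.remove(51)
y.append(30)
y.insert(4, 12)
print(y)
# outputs [-7, -1, 4, 53, 12, 39, 87, 30]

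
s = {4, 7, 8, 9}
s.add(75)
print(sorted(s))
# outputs [4, 7, 8, 9, 75]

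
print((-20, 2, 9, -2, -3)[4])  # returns -3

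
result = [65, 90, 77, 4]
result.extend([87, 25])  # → [65, 90, 77, 4, 87, 25]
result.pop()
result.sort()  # [4, 65, 77, 87, 90]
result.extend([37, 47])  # [4, 65, 77, 87, 90, 37, 47]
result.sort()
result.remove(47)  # [4, 37, 65, 77, 87, 90]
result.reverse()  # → [90, 87, 77, 65, 37, 4]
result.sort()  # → [4, 37, 65, 77, 87, 90]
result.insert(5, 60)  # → [4, 37, 65, 77, 87, 60, 90]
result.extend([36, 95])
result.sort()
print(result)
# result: [4, 36, 37, 60, 65, 77, 87, 90, 95]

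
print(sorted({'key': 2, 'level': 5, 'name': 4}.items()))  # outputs [('key', 2), ('level', 5), ('name', 4)]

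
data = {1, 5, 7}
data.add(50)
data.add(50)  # {1, 5, 7, 50}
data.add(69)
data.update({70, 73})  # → {1, 5, 7, 50, 69, 70, 73}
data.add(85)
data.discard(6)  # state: {1, 5, 7, 50, 69, 70, 73, 85}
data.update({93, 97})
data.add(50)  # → {1, 5, 7, 50, 69, 70, 73, 85, 93, 97}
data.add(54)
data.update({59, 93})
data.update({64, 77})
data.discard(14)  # {1, 5, 7, 50, 54, 59, 64, 69, 70, 73, 77, 85, 93, 97}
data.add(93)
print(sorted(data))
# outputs [1, 5, 7, 50, 54, 59, 64, 69, 70, 73, 77, 85, 93, 97]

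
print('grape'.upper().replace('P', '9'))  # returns GRA9E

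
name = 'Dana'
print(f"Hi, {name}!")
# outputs Hi, Dana!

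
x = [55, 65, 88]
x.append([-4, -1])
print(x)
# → [55, 65, 88, [-4, -1]]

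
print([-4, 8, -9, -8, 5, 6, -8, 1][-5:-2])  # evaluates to [-8, 5, 6]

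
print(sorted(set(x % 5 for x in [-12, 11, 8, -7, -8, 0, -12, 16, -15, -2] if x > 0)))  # [1, 3]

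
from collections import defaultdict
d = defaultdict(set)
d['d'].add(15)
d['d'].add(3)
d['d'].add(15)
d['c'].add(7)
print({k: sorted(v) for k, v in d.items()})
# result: {'d': [3, 15], 'c': [7]}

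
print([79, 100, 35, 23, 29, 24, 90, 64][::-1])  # [64, 90, 24, 29, 23, 35, 100, 79]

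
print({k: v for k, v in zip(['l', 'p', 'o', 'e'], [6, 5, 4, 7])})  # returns {'l': 6, 'p': 5, 'o': 4, 'e': 7}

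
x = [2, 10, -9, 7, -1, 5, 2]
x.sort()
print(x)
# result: [-9, -1, 2, 2, 5, 7, 10]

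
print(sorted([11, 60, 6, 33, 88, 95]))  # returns [6, 11, 33, 60, 88, 95]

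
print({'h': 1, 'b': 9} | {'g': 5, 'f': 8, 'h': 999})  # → {'h': 999, 'b': 9, 'g': 5, 'f': 8}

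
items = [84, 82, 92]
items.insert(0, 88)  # [88, 84, 82, 92]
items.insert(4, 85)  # [88, 84, 82, 92, 85]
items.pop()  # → 85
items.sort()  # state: [82, 84, 88, 92]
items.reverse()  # [92, 88, 84, 82]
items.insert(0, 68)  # [68, 92, 88, 84, 82]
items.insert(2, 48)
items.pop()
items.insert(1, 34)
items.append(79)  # [68, 34, 92, 48, 88, 84, 79]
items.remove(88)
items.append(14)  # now [68, 34, 92, 48, 84, 79, 14]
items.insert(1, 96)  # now [68, 96, 34, 92, 48, 84, 79, 14]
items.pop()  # 14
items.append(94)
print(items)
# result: [68, 96, 34, 92, 48, 84, 79, 94]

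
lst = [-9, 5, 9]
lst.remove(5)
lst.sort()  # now [-9, 9]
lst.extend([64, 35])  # [-9, 9, 64, 35]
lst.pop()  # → 35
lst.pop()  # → 64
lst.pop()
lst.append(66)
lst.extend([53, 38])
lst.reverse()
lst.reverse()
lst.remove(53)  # [-9, 66, 38]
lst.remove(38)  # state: [-9, 66]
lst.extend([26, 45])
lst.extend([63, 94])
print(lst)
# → [-9, 66, 26, 45, 63, 94]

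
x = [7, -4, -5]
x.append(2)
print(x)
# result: [7, -4, -5, 2]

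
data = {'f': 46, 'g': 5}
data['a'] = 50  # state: {'f': 46, 'g': 5, 'a': 50}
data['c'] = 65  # {'f': 46, 'g': 5, 'a': 50, 'c': 65}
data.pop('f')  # 46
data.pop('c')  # 65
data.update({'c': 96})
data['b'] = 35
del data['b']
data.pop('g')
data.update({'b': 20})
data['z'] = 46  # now {'a': 50, 'c': 96, 'b': 20, 'z': 46}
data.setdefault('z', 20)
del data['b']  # {'a': 50, 'c': 96, 'z': 46}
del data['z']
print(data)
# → {'a': 50, 'c': 96}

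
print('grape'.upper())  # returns GRAPE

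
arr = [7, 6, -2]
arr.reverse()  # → [-2, 6, 7]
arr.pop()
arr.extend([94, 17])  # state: [-2, 6, 94, 17]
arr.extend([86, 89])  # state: [-2, 6, 94, 17, 86, 89]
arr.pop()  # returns 89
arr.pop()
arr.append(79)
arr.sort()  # [-2, 6, 17, 79, 94]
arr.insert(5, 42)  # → [-2, 6, 17, 79, 94, 42]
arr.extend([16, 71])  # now [-2, 6, 17, 79, 94, 42, 16, 71]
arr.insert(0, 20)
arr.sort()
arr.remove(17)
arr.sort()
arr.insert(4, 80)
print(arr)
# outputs [-2, 6, 16, 20, 80, 42, 71, 79, 94]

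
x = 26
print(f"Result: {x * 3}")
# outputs Result: 78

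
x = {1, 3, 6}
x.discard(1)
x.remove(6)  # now {3}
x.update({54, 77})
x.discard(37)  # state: {3, 54, 77}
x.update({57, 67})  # {3, 54, 57, 67, 77}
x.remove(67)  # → {3, 54, 57, 77}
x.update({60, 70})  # {3, 54, 57, 60, 70, 77}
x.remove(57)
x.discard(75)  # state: {3, 54, 60, 70, 77}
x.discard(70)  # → {3, 54, 60, 77}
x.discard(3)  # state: {54, 60, 77}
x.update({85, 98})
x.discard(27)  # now {54, 60, 77, 85, 98}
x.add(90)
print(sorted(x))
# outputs [54, 60, 77, 85, 90, 98]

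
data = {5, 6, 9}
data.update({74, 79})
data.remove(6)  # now {5, 9, 74, 79}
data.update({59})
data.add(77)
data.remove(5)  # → {9, 59, 74, 77, 79}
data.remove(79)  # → {9, 59, 74, 77}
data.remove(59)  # {9, 74, 77}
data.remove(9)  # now {74, 77}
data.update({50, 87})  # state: {50, 74, 77, 87}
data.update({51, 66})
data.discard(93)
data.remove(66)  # {50, 51, 74, 77, 87}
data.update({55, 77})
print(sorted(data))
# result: [50, 51, 55, 74, 77, 87]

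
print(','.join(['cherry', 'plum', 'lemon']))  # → cherry,plum,lemon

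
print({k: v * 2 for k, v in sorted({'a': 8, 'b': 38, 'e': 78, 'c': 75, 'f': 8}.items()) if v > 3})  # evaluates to {'a': 16, 'b': 76, 'c': 150, 'e': 156, 'f': 16}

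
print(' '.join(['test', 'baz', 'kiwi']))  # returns test baz kiwi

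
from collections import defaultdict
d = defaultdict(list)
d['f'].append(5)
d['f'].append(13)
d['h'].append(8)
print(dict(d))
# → {'f': [5, 13], 'h': [8]}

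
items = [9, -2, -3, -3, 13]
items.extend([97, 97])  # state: [9, -2, -3, -3, 13, 97, 97]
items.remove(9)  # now [-2, -3, -3, 13, 97, 97]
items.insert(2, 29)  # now [-2, -3, 29, -3, 13, 97, 97]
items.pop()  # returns 97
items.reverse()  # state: [97, 13, -3, 29, -3, -2]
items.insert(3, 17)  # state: [97, 13, -3, 17, 29, -3, -2]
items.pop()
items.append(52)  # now [97, 13, -3, 17, 29, -3, 52]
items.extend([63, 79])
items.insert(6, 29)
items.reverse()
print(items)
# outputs [79, 63, 52, 29, -3, 29, 17, -3, 13, 97]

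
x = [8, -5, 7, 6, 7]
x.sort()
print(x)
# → [-5, 6, 7, 7, 8]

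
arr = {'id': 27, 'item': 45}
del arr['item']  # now {'id': 27}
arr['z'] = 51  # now {'id': 27, 'z': 51}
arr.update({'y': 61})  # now {'id': 27, 'z': 51, 'y': 61}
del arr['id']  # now {'z': 51, 'y': 61}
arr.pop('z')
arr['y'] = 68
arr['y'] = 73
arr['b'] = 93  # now {'y': 73, 'b': 93}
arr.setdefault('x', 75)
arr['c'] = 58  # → {'y': 73, 'b': 93, 'x': 75, 'c': 58}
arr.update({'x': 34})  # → {'y': 73, 'b': 93, 'x': 34, 'c': 58}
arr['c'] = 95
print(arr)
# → {'y': 73, 'b': 93, 'x': 34, 'c': 95}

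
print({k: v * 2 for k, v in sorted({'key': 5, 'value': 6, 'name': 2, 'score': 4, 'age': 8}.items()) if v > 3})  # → {'age': 16, 'key': 10, 'score': 8, 'value': 12}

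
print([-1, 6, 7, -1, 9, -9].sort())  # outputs None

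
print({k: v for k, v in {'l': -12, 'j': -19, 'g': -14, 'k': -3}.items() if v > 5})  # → {}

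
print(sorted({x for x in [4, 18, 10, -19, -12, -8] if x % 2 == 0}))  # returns [-12, -8, 4, 10, 18]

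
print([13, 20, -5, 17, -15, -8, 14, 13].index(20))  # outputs 1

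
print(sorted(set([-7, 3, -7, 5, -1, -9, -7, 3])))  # [-9, -7, -1, 3, 5]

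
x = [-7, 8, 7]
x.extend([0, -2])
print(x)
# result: [-7, 8, 7, 0, -2]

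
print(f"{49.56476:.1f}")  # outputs 49.6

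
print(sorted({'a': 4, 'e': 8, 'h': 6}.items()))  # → [('a', 4), ('e', 8), ('h', 6)]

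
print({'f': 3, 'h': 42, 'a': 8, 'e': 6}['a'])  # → 8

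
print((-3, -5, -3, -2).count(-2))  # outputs 1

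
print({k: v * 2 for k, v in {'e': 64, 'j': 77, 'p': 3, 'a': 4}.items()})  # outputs {'e': 128, 'j': 154, 'p': 6, 'a': 8}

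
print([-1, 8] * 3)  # [-1, 8, -1, 8, -1, 8]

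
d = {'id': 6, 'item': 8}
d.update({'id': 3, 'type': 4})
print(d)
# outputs {'id': 3, 'item': 8, 'type': 4}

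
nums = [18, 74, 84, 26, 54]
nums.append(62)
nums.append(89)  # [18, 74, 84, 26, 54, 62, 89]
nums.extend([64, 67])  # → [18, 74, 84, 26, 54, 62, 89, 64, 67]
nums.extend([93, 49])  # [18, 74, 84, 26, 54, 62, 89, 64, 67, 93, 49]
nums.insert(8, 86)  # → [18, 74, 84, 26, 54, 62, 89, 64, 86, 67, 93, 49]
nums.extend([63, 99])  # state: [18, 74, 84, 26, 54, 62, 89, 64, 86, 67, 93, 49, 63, 99]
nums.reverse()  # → [99, 63, 49, 93, 67, 86, 64, 89, 62, 54, 26, 84, 74, 18]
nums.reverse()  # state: [18, 74, 84, 26, 54, 62, 89, 64, 86, 67, 93, 49, 63, 99]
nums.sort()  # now [18, 26, 49, 54, 62, 63, 64, 67, 74, 84, 86, 89, 93, 99]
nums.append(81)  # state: [18, 26, 49, 54, 62, 63, 64, 67, 74, 84, 86, 89, 93, 99, 81]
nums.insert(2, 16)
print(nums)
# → [18, 26, 16, 49, 54, 62, 63, 64, 67, 74, 84, 86, 89, 93, 99, 81]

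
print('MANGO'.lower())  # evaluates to mango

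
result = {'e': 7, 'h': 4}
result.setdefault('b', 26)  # 26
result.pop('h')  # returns 4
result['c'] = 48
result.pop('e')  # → 7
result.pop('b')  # 26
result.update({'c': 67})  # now {'c': 67}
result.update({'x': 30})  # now {'c': 67, 'x': 30}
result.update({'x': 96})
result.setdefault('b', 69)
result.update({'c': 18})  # {'c': 18, 'x': 96, 'b': 69}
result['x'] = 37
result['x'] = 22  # {'c': 18, 'x': 22, 'b': 69}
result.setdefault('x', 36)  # 22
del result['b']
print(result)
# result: {'c': 18, 'x': 22}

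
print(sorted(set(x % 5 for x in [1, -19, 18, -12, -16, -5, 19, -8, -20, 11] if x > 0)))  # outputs [1, 3, 4]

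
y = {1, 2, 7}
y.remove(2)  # {1, 7}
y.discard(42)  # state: {1, 7}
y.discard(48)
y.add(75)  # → {1, 7, 75}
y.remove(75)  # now {1, 7}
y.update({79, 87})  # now {1, 7, 79, 87}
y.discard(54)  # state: {1, 7, 79, 87}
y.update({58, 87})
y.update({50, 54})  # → {1, 7, 50, 54, 58, 79, 87}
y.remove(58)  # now {1, 7, 50, 54, 79, 87}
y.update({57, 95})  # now {1, 7, 50, 54, 57, 79, 87, 95}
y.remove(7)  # {1, 50, 54, 57, 79, 87, 95}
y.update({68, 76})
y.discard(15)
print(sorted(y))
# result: [1, 50, 54, 57, 68, 76, 79, 87, 95]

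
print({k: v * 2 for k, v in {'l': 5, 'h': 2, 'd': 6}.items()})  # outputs {'l': 10, 'h': 4, 'd': 12}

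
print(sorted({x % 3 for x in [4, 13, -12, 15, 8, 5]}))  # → [0, 1, 2]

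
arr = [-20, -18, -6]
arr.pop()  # -6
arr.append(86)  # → [-20, -18, 86]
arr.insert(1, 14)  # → [-20, 14, -18, 86]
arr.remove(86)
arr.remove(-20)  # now [14, -18]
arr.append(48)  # [14, -18, 48]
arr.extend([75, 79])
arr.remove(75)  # [14, -18, 48, 79]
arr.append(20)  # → [14, -18, 48, 79, 20]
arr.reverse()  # [20, 79, 48, -18, 14]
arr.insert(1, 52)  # [20, 52, 79, 48, -18, 14]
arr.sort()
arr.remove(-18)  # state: [14, 20, 48, 52, 79]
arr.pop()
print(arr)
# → [14, 20, 48, 52]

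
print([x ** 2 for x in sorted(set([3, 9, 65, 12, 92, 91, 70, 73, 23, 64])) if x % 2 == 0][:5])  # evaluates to [144, 4096, 4900, 8464]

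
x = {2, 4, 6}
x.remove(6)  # {2, 4}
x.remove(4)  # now {2}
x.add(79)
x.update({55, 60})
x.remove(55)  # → {2, 60, 79}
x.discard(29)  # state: {2, 60, 79}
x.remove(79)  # {2, 60}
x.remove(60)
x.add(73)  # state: {2, 73}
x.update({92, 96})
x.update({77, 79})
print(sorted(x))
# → [2, 73, 77, 79, 92, 96]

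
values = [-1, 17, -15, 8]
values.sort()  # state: [-15, -1, 8, 17]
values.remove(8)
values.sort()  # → [-15, -1, 17]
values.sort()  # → [-15, -1, 17]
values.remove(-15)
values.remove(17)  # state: [-1]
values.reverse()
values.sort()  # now [-1]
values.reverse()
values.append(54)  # [-1, 54]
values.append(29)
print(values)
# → [-1, 54, 29]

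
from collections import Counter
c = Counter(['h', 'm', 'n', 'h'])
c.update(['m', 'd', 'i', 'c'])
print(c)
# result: Counter({'h': 2, 'm': 2, 'n': 1, 'd': 1, 'i': 1, 'c': 1})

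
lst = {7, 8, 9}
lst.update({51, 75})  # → {7, 8, 9, 51, 75}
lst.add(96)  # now {7, 8, 9, 51, 75, 96}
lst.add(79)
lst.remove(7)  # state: {8, 9, 51, 75, 79, 96}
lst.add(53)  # {8, 9, 51, 53, 75, 79, 96}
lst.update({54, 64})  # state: {8, 9, 51, 53, 54, 64, 75, 79, 96}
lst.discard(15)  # {8, 9, 51, 53, 54, 64, 75, 79, 96}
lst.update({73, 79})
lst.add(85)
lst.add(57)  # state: {8, 9, 51, 53, 54, 57, 64, 73, 75, 79, 85, 96}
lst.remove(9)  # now {8, 51, 53, 54, 57, 64, 73, 75, 79, 85, 96}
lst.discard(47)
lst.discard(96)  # {8, 51, 53, 54, 57, 64, 73, 75, 79, 85}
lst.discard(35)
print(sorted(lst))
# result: [8, 51, 53, 54, 57, 64, 73, 75, 79, 85]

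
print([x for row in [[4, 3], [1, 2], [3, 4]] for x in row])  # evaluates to [4, 3, 1, 2, 3, 4]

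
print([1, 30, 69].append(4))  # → None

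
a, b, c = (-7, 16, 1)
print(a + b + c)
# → 10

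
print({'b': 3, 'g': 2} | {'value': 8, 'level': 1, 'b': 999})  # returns {'b': 999, 'g': 2, 'value': 8, 'level': 1}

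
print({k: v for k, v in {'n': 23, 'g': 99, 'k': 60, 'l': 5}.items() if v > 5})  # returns {'n': 23, 'g': 99, 'k': 60}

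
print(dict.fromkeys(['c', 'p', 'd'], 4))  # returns {'c': 4, 'p': 4, 'd': 4}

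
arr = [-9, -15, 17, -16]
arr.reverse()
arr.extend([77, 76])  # [-16, 17, -15, -9, 77, 76]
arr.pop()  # 76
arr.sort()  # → [-16, -15, -9, 17, 77]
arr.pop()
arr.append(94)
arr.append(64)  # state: [-16, -15, -9, 17, 94, 64]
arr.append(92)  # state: [-16, -15, -9, 17, 94, 64, 92]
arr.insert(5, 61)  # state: [-16, -15, -9, 17, 94, 61, 64, 92]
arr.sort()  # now [-16, -15, -9, 17, 61, 64, 92, 94]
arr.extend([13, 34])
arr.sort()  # [-16, -15, -9, 13, 17, 34, 61, 64, 92, 94]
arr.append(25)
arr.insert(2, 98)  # [-16, -15, 98, -9, 13, 17, 34, 61, 64, 92, 94, 25]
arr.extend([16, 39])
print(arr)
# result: [-16, -15, 98, -9, 13, 17, 34, 61, 64, 92, 94, 25, 16, 39]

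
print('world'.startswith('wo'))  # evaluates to True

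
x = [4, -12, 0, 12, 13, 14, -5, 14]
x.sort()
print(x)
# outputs [-12, -5, 0, 4, 12, 13, 14, 14]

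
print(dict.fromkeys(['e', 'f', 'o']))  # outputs {'e': None, 'f': None, 'o': None}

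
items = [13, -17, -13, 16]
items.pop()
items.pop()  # -13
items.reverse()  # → [-17, 13]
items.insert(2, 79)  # [-17, 13, 79]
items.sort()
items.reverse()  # [79, 13, -17]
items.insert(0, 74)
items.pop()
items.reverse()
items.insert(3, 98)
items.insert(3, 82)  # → [13, 79, 74, 82, 98]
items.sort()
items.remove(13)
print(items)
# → [74, 79, 82, 98]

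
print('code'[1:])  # ode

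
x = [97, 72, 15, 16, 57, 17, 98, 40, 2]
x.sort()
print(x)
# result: [2, 15, 16, 17, 40, 57, 72, 97, 98]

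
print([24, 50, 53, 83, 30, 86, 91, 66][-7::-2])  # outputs [50]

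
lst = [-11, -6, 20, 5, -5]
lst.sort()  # [-11, -6, -5, 5, 20]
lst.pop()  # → 20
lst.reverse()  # [5, -5, -6, -11]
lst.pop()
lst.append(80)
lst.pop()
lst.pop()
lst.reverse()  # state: [-5, 5]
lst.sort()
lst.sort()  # [-5, 5]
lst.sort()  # [-5, 5]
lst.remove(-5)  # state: [5]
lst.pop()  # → 5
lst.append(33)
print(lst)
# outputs [33]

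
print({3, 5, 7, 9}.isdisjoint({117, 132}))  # True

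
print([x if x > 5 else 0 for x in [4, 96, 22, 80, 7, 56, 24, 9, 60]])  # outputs [0, 96, 22, 80, 7, 56, 24, 9, 60]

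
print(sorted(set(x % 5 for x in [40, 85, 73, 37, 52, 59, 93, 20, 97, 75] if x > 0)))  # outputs [0, 2, 3, 4]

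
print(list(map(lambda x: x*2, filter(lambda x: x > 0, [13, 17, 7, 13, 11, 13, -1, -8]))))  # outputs [26, 34, 14, 26, 22, 26]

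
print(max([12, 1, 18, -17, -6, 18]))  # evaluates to 18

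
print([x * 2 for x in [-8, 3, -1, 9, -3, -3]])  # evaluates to [-16, 6, -2, 18, -6, -6]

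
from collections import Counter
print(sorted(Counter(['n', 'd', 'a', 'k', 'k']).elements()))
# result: ['a', 'd', 'k', 'k', 'n']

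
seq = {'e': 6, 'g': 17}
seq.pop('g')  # 17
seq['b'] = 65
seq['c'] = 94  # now {'e': 6, 'b': 65, 'c': 94}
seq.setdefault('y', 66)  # 66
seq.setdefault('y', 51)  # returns 66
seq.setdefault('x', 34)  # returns 34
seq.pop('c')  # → 94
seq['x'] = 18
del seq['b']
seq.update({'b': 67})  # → {'e': 6, 'y': 66, 'x': 18, 'b': 67}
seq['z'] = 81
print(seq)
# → {'e': 6, 'y': 66, 'x': 18, 'b': 67, 'z': 81}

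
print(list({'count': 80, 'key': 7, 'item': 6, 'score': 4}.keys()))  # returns ['count', 'key', 'item', 'score']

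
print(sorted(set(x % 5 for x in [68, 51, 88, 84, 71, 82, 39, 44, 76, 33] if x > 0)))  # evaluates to [1, 2, 3, 4]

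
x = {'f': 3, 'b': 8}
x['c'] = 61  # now {'f': 3, 'b': 8, 'c': 61}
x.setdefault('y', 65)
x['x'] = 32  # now {'f': 3, 'b': 8, 'c': 61, 'y': 65, 'x': 32}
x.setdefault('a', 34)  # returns 34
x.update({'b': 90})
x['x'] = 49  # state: {'f': 3, 'b': 90, 'c': 61, 'y': 65, 'x': 49, 'a': 34}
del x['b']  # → {'f': 3, 'c': 61, 'y': 65, 'x': 49, 'a': 34}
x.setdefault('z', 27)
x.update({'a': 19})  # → {'f': 3, 'c': 61, 'y': 65, 'x': 49, 'a': 19, 'z': 27}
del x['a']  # {'f': 3, 'c': 61, 'y': 65, 'x': 49, 'z': 27}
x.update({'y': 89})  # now {'f': 3, 'c': 61, 'y': 89, 'x': 49, 'z': 27}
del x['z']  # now {'f': 3, 'c': 61, 'y': 89, 'x': 49}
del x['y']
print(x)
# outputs {'f': 3, 'c': 61, 'x': 49}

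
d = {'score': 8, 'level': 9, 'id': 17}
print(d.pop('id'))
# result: 17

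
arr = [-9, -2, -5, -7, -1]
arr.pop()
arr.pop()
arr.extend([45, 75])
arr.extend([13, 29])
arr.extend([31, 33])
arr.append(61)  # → [-9, -2, -5, 45, 75, 13, 29, 31, 33, 61]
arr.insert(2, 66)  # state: [-9, -2, 66, -5, 45, 75, 13, 29, 31, 33, 61]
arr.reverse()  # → [61, 33, 31, 29, 13, 75, 45, -5, 66, -2, -9]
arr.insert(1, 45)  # [61, 45, 33, 31, 29, 13, 75, 45, -5, 66, -2, -9]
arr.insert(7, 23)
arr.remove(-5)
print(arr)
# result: [61, 45, 33, 31, 29, 13, 75, 23, 45, 66, -2, -9]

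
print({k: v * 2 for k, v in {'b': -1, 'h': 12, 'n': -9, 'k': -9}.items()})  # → {'b': -2, 'h': 24, 'n': -18, 'k': -18}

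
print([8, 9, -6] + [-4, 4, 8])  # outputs [8, 9, -6, -4, 4, 8]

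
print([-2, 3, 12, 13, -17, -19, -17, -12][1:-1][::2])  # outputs [3, 13, -19]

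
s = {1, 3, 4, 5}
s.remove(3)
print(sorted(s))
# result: [1, 4, 5]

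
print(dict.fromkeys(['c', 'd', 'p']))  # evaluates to {'c': None, 'd': None, 'p': None}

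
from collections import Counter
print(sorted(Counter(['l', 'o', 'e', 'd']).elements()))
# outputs ['d', 'e', 'l', 'o']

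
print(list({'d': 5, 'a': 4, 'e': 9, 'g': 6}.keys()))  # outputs ['d', 'a', 'e', 'g']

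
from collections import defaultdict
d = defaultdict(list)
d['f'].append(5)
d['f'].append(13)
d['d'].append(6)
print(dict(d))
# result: {'f': [5, 13], 'd': [6]}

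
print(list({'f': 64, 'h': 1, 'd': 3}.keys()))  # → ['f', 'h', 'd']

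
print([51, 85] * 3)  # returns [51, 85, 51, 85, 51, 85]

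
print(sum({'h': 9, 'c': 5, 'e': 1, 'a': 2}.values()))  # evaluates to 17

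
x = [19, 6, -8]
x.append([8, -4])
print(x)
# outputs [19, 6, -8, [8, -4]]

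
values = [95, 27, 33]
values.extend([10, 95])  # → [95, 27, 33, 10, 95]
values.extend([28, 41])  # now [95, 27, 33, 10, 95, 28, 41]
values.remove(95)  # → [27, 33, 10, 95, 28, 41]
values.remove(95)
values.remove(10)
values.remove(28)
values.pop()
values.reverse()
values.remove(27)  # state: [33]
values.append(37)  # [33, 37]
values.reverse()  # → [37, 33]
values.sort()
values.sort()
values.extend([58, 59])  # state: [33, 37, 58, 59]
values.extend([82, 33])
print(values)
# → [33, 37, 58, 59, 82, 33]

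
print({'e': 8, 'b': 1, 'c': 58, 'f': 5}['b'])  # 1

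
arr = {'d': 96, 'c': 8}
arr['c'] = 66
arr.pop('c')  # 66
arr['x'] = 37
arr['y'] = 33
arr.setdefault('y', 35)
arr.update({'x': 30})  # {'d': 96, 'x': 30, 'y': 33}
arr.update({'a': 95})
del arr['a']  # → {'d': 96, 'x': 30, 'y': 33}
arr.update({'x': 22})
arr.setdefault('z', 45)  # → 45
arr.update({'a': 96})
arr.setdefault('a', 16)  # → 96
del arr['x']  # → {'d': 96, 'y': 33, 'z': 45, 'a': 96}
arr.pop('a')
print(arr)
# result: {'d': 96, 'y': 33, 'z': 45}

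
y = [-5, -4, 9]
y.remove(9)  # [-5, -4]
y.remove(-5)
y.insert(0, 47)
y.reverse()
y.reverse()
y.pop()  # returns -4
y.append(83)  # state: [47, 83]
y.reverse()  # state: [83, 47]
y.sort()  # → [47, 83]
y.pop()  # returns 83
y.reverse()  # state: [47]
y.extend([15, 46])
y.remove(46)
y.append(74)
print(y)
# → [47, 15, 74]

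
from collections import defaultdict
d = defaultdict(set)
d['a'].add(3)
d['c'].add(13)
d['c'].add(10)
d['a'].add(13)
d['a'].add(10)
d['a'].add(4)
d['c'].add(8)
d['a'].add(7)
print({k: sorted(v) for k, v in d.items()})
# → {'a': [3, 4, 7, 10, 13], 'c': [8, 10, 13]}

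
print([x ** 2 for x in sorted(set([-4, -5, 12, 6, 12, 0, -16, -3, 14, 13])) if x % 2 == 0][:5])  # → [256, 16, 0, 36, 144]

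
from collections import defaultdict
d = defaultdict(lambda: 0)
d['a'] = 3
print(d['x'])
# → 0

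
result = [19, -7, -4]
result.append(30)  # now [19, -7, -4, 30]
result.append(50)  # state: [19, -7, -4, 30, 50]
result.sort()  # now [-7, -4, 19, 30, 50]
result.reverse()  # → [50, 30, 19, -4, -7]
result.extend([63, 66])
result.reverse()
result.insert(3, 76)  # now [66, 63, -7, 76, -4, 19, 30, 50]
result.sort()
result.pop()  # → 76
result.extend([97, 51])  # [-7, -4, 19, 30, 50, 63, 66, 97, 51]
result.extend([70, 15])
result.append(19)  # [-7, -4, 19, 30, 50, 63, 66, 97, 51, 70, 15, 19]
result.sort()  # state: [-7, -4, 15, 19, 19, 30, 50, 51, 63, 66, 70, 97]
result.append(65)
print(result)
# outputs [-7, -4, 15, 19, 19, 30, 50, 51, 63, 66, 70, 97, 65]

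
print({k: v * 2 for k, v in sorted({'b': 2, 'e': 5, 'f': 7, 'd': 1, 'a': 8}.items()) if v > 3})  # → {'a': 16, 'e': 10, 'f': 14}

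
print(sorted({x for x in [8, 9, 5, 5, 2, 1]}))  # [1, 2, 5, 8, 9]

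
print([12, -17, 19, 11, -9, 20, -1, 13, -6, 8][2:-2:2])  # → [19, -9, -1]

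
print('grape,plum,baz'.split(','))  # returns ['grape', 'plum', 'baz']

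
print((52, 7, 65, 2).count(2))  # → 1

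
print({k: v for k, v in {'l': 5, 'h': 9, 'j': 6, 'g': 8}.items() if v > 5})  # {'h': 9, 'j': 6, 'g': 8}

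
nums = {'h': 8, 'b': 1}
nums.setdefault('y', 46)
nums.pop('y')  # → 46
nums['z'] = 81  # {'h': 8, 'b': 1, 'z': 81}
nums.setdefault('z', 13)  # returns 81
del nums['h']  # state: {'b': 1, 'z': 81}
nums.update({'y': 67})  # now {'b': 1, 'z': 81, 'y': 67}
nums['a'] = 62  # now {'b': 1, 'z': 81, 'y': 67, 'a': 62}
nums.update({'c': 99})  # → {'b': 1, 'z': 81, 'y': 67, 'a': 62, 'c': 99}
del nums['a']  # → {'b': 1, 'z': 81, 'y': 67, 'c': 99}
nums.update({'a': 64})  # {'b': 1, 'z': 81, 'y': 67, 'c': 99, 'a': 64}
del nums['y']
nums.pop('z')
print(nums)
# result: {'b': 1, 'c': 99, 'a': 64}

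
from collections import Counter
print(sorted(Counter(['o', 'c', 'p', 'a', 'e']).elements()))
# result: ['a', 'c', 'e', 'o', 'p']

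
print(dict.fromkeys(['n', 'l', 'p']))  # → {'n': None, 'l': None, 'p': None}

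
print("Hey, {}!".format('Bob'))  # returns Hey, Bob!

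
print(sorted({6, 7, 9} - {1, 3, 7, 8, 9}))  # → [6]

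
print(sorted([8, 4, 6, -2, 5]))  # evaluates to [-2, 4, 5, 6, 8]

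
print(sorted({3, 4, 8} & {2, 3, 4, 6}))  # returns [3, 4]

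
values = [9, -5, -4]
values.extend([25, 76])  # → [9, -5, -4, 25, 76]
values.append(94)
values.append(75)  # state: [9, -5, -4, 25, 76, 94, 75]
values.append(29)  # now [9, -5, -4, 25, 76, 94, 75, 29]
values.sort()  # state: [-5, -4, 9, 25, 29, 75, 76, 94]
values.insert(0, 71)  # [71, -5, -4, 9, 25, 29, 75, 76, 94]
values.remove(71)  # [-5, -4, 9, 25, 29, 75, 76, 94]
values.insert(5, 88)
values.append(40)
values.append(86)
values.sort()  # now [-5, -4, 9, 25, 29, 40, 75, 76, 86, 88, 94]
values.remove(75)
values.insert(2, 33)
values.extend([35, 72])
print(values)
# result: [-5, -4, 33, 9, 25, 29, 40, 76, 86, 88, 94, 35, 72]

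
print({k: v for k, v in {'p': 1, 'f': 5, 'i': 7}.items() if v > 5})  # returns {'i': 7}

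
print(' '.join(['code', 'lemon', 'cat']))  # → code lemon cat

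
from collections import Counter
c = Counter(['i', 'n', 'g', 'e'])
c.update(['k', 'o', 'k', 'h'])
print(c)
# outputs Counter({'k': 2, 'i': 1, 'n': 1, 'g': 1, 'e': 1, 'o': 1, 'h': 1})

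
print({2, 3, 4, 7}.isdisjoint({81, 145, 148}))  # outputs True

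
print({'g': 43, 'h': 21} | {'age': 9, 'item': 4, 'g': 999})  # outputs {'g': 999, 'h': 21, 'age': 9, 'item': 4}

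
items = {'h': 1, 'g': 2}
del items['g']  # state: {'h': 1}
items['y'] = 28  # {'h': 1, 'y': 28}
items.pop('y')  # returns 28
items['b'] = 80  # {'h': 1, 'b': 80}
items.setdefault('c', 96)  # 96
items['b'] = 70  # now {'h': 1, 'b': 70, 'c': 96}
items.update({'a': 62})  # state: {'h': 1, 'b': 70, 'c': 96, 'a': 62}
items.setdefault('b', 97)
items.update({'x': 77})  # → {'h': 1, 'b': 70, 'c': 96, 'a': 62, 'x': 77}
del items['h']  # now {'b': 70, 'c': 96, 'a': 62, 'x': 77}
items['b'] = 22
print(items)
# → {'b': 22, 'c': 96, 'a': 62, 'x': 77}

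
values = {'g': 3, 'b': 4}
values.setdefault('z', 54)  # 54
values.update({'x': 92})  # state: {'g': 3, 'b': 4, 'z': 54, 'x': 92}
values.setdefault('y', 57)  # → 57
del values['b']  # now {'g': 3, 'z': 54, 'x': 92, 'y': 57}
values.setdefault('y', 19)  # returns 57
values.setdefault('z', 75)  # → 54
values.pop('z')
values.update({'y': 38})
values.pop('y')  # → 38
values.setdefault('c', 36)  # 36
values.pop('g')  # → 3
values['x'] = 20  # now {'x': 20, 'c': 36}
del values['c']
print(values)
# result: {'x': 20}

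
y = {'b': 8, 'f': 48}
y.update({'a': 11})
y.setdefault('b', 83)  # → 8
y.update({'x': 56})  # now {'b': 8, 'f': 48, 'a': 11, 'x': 56}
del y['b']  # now {'f': 48, 'a': 11, 'x': 56}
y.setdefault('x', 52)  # 56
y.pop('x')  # 56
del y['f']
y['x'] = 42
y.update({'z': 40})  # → {'a': 11, 'x': 42, 'z': 40}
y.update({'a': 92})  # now {'a': 92, 'x': 42, 'z': 40}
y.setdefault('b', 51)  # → 51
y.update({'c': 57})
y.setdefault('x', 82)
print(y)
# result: {'a': 92, 'x': 42, 'z': 40, 'b': 51, 'c': 57}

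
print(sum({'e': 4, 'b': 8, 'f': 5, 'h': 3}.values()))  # 20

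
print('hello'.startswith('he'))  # True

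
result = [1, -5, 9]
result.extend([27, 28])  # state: [1, -5, 9, 27, 28]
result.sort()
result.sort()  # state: [-5, 1, 9, 27, 28]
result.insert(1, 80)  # [-5, 80, 1, 9, 27, 28]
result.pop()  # 28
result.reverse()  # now [27, 9, 1, 80, -5]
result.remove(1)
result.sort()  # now [-5, 9, 27, 80]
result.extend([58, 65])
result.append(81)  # [-5, 9, 27, 80, 58, 65, 81]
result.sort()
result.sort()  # [-5, 9, 27, 58, 65, 80, 81]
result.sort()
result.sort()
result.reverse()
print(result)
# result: [81, 80, 65, 58, 27, 9, -5]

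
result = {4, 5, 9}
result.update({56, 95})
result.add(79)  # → {4, 5, 9, 56, 79, 95}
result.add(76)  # {4, 5, 9, 56, 76, 79, 95}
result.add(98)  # {4, 5, 9, 56, 76, 79, 95, 98}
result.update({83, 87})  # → {4, 5, 9, 56, 76, 79, 83, 87, 95, 98}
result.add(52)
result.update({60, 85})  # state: {4, 5, 9, 52, 56, 60, 76, 79, 83, 85, 87, 95, 98}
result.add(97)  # {4, 5, 9, 52, 56, 60, 76, 79, 83, 85, 87, 95, 97, 98}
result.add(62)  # {4, 5, 9, 52, 56, 60, 62, 76, 79, 83, 85, 87, 95, 97, 98}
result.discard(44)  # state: {4, 5, 9, 52, 56, 60, 62, 76, 79, 83, 85, 87, 95, 97, 98}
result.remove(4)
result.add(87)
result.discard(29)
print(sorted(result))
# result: [5, 9, 52, 56, 60, 62, 76, 79, 83, 85, 87, 95, 97, 98]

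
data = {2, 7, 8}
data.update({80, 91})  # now {2, 7, 8, 80, 91}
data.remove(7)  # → {2, 8, 80, 91}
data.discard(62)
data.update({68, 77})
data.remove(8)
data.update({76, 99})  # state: {2, 68, 76, 77, 80, 91, 99}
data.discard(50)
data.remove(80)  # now {2, 68, 76, 77, 91, 99}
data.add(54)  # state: {2, 54, 68, 76, 77, 91, 99}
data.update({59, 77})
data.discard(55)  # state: {2, 54, 59, 68, 76, 77, 91, 99}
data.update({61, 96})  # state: {2, 54, 59, 61, 68, 76, 77, 91, 96, 99}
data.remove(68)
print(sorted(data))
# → [2, 54, 59, 61, 76, 77, 91, 96, 99]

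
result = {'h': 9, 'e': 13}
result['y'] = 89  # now {'h': 9, 'e': 13, 'y': 89}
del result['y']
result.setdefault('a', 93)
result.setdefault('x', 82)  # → 82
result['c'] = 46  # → {'h': 9, 'e': 13, 'a': 93, 'x': 82, 'c': 46}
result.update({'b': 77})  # {'h': 9, 'e': 13, 'a': 93, 'x': 82, 'c': 46, 'b': 77}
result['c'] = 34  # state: {'h': 9, 'e': 13, 'a': 93, 'x': 82, 'c': 34, 'b': 77}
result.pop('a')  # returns 93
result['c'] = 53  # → {'h': 9, 'e': 13, 'x': 82, 'c': 53, 'b': 77}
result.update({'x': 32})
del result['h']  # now {'e': 13, 'x': 32, 'c': 53, 'b': 77}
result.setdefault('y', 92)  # 92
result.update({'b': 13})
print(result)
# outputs {'e': 13, 'x': 32, 'c': 53, 'b': 13, 'y': 92}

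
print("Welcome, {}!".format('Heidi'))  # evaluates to Welcome, Heidi!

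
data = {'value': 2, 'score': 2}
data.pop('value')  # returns 2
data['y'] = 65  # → {'score': 2, 'y': 65}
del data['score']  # {'y': 65}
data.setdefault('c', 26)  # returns 26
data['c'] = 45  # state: {'y': 65, 'c': 45}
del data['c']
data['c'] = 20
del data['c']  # {'y': 65}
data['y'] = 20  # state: {'y': 20}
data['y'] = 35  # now {'y': 35}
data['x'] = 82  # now {'y': 35, 'x': 82}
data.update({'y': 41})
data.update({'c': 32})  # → {'y': 41, 'x': 82, 'c': 32}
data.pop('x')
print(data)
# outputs {'y': 41, 'c': 32}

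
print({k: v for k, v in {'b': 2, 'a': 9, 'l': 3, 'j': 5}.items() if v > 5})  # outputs {'a': 9}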